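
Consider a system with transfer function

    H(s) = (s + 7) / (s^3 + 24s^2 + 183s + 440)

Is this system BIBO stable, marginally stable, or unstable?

The denominator s^3 + 24s^2 + 183s + 440 factors as (s + 5)(s + 11)(s + 8), giving poles at s = -5, -11, -8.
Since all poles lie strictly in the left half-plane, the system is stable.

stable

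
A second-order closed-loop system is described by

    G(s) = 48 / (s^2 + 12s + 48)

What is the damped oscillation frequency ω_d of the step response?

Comparing s^2 + 12s + 48 to s^2 + 2ζωₙs + ωₙ²: ωₙ = √48 ≈ 6.928 rad/s and ζ = 12/(2·√48) ≈ 0.8660.
ζωₙ = 12/2 = 6, so ω_d = ωₙ√(1−ζ²) = √(ωₙ² − (ζωₙ)²) = √(48 − 6²) = √12 ≈ 3.464 rad/s.

ω_d ≈ 3.464 rad/s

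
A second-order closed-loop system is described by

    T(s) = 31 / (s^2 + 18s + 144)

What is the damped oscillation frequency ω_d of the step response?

ω_d ≈ 7.937 rad/s

Comparing s^2 + 18s + 144 to s^2 + 2ζωₙs + ωₙ²: ωₙ = 12 rad/s and ζ = 18/(2·12) = 0.75.
ζωₙ = 18/2 = 9, so ω_d = ωₙ√(1−ζ²) = √(ωₙ² − (ζωₙ)²) = √(144 − 9²) = √63 ≈ 7.937 rad/s.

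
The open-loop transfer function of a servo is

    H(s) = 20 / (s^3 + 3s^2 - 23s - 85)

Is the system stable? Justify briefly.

unstable

The denominator s^3 + 3s^2 - 23s - 85 factors as (s - 5)(s^2 + 8s + 17), giving poles at s = 5, -4 ± j.
Since the pole(s) at s = 5 lie in the right half-plane, the system is unstable.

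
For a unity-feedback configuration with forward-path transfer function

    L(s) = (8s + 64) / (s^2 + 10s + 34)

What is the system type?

Type 0

The denominator has no factor of s at the origin — no free integrator — so this is a Type 0 system.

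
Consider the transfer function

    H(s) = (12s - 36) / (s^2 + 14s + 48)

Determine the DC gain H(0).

Set s = 0: H(0) = (-36) / (48) = -3/4.

H(0) = -3/4 ≈ -0.7500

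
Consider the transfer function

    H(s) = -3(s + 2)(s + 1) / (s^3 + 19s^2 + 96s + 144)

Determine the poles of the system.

The poles are the roots of the denominator s^3 + 19s^2 + 96s + 144 = 0.
Trying s = -12: the polynomial evaluates to 0, so (s + 12) is a factor.
Dividing out leaves s^2 + 7s + 12 = 0.
Factoring the quadratic: (s + 4)(s + 3) = 0.

s = -12, -4, -3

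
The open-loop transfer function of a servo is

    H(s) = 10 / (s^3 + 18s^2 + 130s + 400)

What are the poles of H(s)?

The poles are the roots of the denominator s^3 + 18s^2 + 130s + 400 = 0.
Trying s = -8: the polynomial evaluates to 0, so (s + 8) is a factor.
Dividing out leaves s^2 + 10s + 50 = 0.
The quadratic formula then gives s = -5 ± 5j.

s = -5 + 5j, -5 - 5j, -8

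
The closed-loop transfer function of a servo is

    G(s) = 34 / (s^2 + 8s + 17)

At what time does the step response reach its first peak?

Comparing s^2 + 8s + 17 to s^2 + 2ζωₙs + ωₙ²: ωₙ = √17 ≈ 4.123 rad/s and ζ = 8/(2·√17) ≈ 0.9701.
ζωₙ = 8/2 = 4, so ω_d = ωₙ√(1−ζ²) = √(ωₙ² − (ζωₙ)²) = √(17 − 4²) = √1 = 1 rad/s.
t_p = π/ω_d = π/1 ≈ 3.142 s.

t_p ≈ 3.142 s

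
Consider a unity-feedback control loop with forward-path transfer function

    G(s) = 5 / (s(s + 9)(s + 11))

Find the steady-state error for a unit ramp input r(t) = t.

G(s) has one pole at the origin.
This is a Type 1 system. Kv = lim_{s→0} s·G(s) = 5/99.
e_ss = 1/Kv = 1/(5/99) = 99/5 ≈ 19.80.

e_ss = 19.80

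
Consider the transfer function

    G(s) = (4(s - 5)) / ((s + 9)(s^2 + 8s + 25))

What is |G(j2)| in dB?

|G(j2)|_dB ≈ -21.1 dB

Substitute s = j2: numerator = -20 + j8, denominator = 157 + j186.
|G(j2)| = |-20 + j8| / |157 + j186| = 21.541 / 243.40 ≈ 0.08850.
In decibels: 20·log₁₀(0.08850) ≈ -21.1 dB.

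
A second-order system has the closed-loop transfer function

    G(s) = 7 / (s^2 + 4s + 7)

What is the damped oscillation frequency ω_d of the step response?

ω_d ≈ 1.732 rad/s

Comparing s^2 + 4s + 7 to s^2 + 2ζωₙs + ωₙ²: ωₙ = √7 ≈ 2.646 rad/s and ζ = 4/(2·√7) ≈ 0.7559.
ζωₙ = 4/2 = 2, so ω_d = ωₙ√(1−ζ²) = √(ωₙ² − (ζωₙ)²) = √(7 − 2²) = √3 ≈ 1.732 rad/s.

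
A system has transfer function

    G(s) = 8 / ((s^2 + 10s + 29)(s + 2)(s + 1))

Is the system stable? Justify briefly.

The poles can be read from the denominator factors: s = -5 + 2j, -5 - 2j, -2, -1.
Since all poles lie strictly in the left half-plane, the system is stable.

stable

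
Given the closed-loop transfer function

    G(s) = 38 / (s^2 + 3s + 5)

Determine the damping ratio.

Compare the denominator to the standard form s^2 + 2ζωₙs + ωₙ².
ωₙ² = 5, so ωₙ = √5 ≈ 2.236 rad/s.
2ζωₙ = 3, so ζ = 3/(2·√5) ≈ 0.6708.
With ζ = 0.6708 the response is underdamped.

ζ ≈ 0.6708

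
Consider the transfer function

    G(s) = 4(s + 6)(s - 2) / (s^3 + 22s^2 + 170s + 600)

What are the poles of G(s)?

The poles are the roots of the denominator s^3 + 22s^2 + 170s + 600 = 0.
Trying s = -12: the polynomial evaluates to 0, so (s + 12) is a factor.
Dividing out leaves s^2 + 10s + 50 = 0.
The quadratic formula then gives s = -5 ± 5j.

s = -5 + 5j, -5 - 5j, -12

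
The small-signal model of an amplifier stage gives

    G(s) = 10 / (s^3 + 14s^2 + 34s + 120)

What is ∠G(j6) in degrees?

∠G(j6) ≈ 178.2°

At s = j6: numerator = 10, denominator = -384 - j12.
∠G = ∠num − ∠den = 0° − (-178.21°) = 178.2°.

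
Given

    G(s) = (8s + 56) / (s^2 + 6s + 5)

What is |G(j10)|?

|G(j10)| ≈ 0.8691

Substitute s = j10: numerator = 56 + j80, denominator = -95 + j60.
|G(j10)| = |56 + j80| / |-95 + j60| = 97.652 / 112.36 ≈ 0.8691.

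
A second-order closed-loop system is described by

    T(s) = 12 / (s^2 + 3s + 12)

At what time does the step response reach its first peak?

t_p ≈ 1.006 s

Comparing s^2 + 3s + 12 to s^2 + 2ζωₙs + ωₙ²: ωₙ = √12 ≈ 3.464 rad/s and ζ = 3/(2·√12) ≈ 0.4330.
ζωₙ = 3/2 = 1.5, so ω_d = ωₙ√(1−ζ²) = √(ωₙ² − (ζωₙ)²) = √(12 − 1.5²) = √9.75 ≈ 3.122 rad/s.
t_p = π/ω_d = π/3.122 ≈ 1.006 s.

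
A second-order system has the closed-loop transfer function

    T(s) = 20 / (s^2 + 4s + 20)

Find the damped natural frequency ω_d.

ω_d = 4 rad/s

Comparing s^2 + 4s + 20 to s^2 + 2ζωₙs + ωₙ²: ωₙ = √20 ≈ 4.472 rad/s and ζ = 4/(2·√20) ≈ 0.4472.
ζωₙ = 4/2 = 2, so ω_d = ωₙ√(1−ζ²) = √(ωₙ² − (ζωₙ)²) = √(20 − 2²) = √16 = 4 rad/s.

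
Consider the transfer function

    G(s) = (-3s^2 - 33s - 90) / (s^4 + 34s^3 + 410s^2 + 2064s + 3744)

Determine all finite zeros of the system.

Set the numerator to zero: -3s^2 - 33s - 90 = 0, i.e. -3·(s^2 + 11s + 30) = 0.
Factoring: (s + 6)(s + 5) = 0.

s = -6, -5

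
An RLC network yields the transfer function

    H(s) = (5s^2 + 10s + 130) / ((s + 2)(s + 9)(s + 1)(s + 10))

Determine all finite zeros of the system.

s = -1 + 5j, -1 - 5j

Set the numerator to zero: 5s^2 + 10s + 130 = 0, i.e. 5·(s^2 + 2s + 26) = 0.
Factoring: (s^2 + 2s + 26) = 0.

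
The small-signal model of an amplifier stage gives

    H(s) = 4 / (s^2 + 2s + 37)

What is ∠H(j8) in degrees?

∠H(j8) ≈ -149.3°

At s = j8: numerator = 4, denominator = -27 + j16.
∠H = ∠num − ∠den = 0° − (149.35°) = -149.3°.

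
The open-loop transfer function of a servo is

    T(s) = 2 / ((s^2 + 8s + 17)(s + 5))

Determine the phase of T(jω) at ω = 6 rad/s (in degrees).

∠T(j6) ≈ -161.8°

At s = j6: numerator = 2, denominator = -383 + j126.
∠T = ∠num − ∠den = 0° − (161.79°) = -161.8°.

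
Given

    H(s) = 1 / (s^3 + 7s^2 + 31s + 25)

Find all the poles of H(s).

The poles are the roots of the denominator s^3 + 7s^2 + 31s + 25 = 0.
Trying s = -1: the polynomial evaluates to 0, so (s + 1) is a factor.
Dividing out leaves s^2 + 6s + 25 = 0.
The quadratic formula then gives s = -3 ± 4j.

s = -3 ± 4j, -1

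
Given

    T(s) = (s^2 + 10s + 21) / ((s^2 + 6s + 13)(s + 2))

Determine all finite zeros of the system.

Set the numerator to zero: s^2 + 10s + 21 = 0.
Factoring: (s + 7)(s + 3) = 0.

s = -7, -3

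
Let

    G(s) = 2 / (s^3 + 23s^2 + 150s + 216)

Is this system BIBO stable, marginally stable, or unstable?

stable

The denominator s^3 + 23s^2 + 150s + 216 factors as (s + 12)(s + 9)(s + 2), giving poles at s = -12, -9, -2.
Since all poles lie strictly in the left half-plane, the system is stable.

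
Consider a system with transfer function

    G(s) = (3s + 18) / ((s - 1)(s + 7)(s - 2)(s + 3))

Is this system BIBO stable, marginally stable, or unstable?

unstable

The poles can be read from the denominator factors: s = 1, -7, 2, -3.
Since the pole(s) at s = 1, 2 lie in the right half-plane, the system is unstable.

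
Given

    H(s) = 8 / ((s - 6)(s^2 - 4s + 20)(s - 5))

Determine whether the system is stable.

unstable

The poles can be read from the denominator factors: s = 6, 2 + 4j, 2 - 4j, 5.
Since the pole(s) at s = 6, 2 + 4j, 2 - 4j, 5 lie in the right half-plane, the system is unstable.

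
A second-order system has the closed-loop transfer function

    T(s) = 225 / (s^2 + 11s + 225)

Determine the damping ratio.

Compare the denominator to the standard form s^2 + 2ζωₙs + ωₙ².
ωₙ² = 225, so ωₙ = 15 rad/s.
2ζωₙ = 11, so ζ = 11/(2·15) ≈ 0.3667.
With ζ = 0.3667 the response is underdamped.

ζ ≈ 0.3667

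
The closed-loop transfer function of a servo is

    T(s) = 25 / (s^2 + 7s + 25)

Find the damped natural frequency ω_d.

Comparing s^2 + 7s + 25 to s^2 + 2ζωₙs + ωₙ²: ωₙ = 5 rad/s and ζ = 7/(2·5) = 0.7.
ζωₙ = 7/2 = 3.5, so ω_d = ωₙ√(1−ζ²) = √(ωₙ² − (ζωₙ)²) = √(25 − 3.5²) = √12.75 ≈ 3.571 rad/s.

ω_d ≈ 3.571 rad/s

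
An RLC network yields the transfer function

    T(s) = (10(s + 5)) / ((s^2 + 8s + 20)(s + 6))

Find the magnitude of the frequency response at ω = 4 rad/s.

|T(j4)| ≈ 0.2753

Substitute s = j4: numerator = 50 + j40, denominator = -104 + j208.
|T(j4)| = |50 + j40| / |-104 + j208| = 64.031 / 232.55 ≈ 0.2753.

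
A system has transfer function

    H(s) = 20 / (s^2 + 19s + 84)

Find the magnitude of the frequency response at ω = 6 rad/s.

|H(j6)| ≈ 0.1617

Substitute s = j6: numerator = 20, denominator = 48 + j114.
|H(j6)| = |20| / |48 + j114| = 20 / 123.69 ≈ 0.1617.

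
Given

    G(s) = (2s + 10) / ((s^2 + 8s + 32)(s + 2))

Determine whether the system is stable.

stable

The poles can be read from the denominator factors: s = -4 + 4j, -4 - 4j, -2.
Since all poles lie strictly in the left half-plane, the system is stable.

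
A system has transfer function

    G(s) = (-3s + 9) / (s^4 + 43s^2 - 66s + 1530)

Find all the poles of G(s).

s = 3 ± 5j, -3 ± 6j

The poles are the roots of the denominator s^4 + 43s^2 - 66s + 1530 = 0.
No real roots exist; factor into two real quadratics: (s^2 - 6s + 34)(s^2 + 6s + 45) = 0.
Each quadratic gives a conjugate pair via the quadratic formula.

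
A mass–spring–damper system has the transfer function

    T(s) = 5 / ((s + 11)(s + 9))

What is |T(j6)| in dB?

|T(j6)|_dB ≈ -28.7 dB

Substitute s = j6: numerator = 5, denominator = 63 + j120.
|T(j6)| = |5| / |63 + j120| = 5 / 135.53 ≈ 0.03689.
In decibels: 20·log₁₀(0.03689) ≈ -28.7 dB.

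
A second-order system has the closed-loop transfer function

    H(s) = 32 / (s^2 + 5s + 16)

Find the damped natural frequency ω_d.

Comparing s^2 + 5s + 16 to s^2 + 2ζωₙs + ωₙ²: ωₙ = 4 rad/s and ζ = 5/(2·4) = 0.625.
ζωₙ = 5/2 = 2.5, so ω_d = ωₙ√(1−ζ²) = √(ωₙ² − (ζωₙ)²) = √(16 − 2.5²) = √9.75 ≈ 3.122 rad/s.

ω_d ≈ 3.122 rad/s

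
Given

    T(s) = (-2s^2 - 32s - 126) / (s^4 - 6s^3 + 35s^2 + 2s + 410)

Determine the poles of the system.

The poles are the roots of the denominator s^4 - 6s^3 + 35s^2 + 2s + 410 = 0.
No real roots exist; factor into two real quadratics: (s^2 - 8s + 41)(s^2 + 2s + 10) = 0.
Each quadratic gives a conjugate pair via the quadratic formula.

s = 4 ± 5j, -1 ± 3j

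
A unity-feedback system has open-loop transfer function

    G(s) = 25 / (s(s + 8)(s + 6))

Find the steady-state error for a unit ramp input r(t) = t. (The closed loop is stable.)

G(s) has one pole at the origin.
This is a Type 1 system. Kv = lim_{s→0} s·G(s) = 25/48.
e_ss = 1/Kv = 1/(25/48) = 48/25 ≈ 1.920.

e_ss = 1.920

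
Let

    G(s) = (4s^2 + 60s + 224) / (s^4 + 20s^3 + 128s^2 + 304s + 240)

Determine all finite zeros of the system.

s = -8, -7

Set the numerator to zero: 4s^2 + 60s + 224 = 0, i.e. 4·(s^2 + 15s + 56) = 0.
Factoring: (s + 8)(s + 7) = 0.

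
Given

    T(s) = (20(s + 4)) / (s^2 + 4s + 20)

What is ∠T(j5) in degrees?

At s = j5: numerator = 80 + j100, denominator = -5 + j20.
∠T = ∠num − ∠den = 51.340° − (104.04°) = -52.70°.

∠T(j5) ≈ -52.70°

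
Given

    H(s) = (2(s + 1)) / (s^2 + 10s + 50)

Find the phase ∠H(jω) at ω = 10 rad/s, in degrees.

∠H(j10) ≈ -32.28°

At s = j10: numerator = 2 + j20, denominator = -50 + j100.
∠H = ∠num − ∠den = 84.289° − (116.57°) = -32.28°.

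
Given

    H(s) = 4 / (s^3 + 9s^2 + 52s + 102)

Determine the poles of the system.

s = -3, -3 ± 5j

The poles are the roots of the denominator s^3 + 9s^2 + 52s + 102 = 0.
Trying s = -3: the polynomial evaluates to 0, so (s + 3) is a factor.
Dividing out leaves s^2 + 6s + 34 = 0.
The quadratic formula then gives s = -3 ± 5j.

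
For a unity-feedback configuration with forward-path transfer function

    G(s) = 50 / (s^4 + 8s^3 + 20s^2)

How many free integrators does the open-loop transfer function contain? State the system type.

Type 2

Factor s from the denominator: s^4 + 8s^3 + 20s^2 = s^2·(s^2 + 8s + 20).
There are 2 poles at the origin, so the system is Type 2.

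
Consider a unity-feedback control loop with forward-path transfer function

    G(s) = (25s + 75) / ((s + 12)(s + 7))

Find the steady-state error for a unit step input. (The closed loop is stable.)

e_ss = 0.5283

G(s) has no poles at the origin.
This is a Type 0 system. Kp = lim_{s→0} G(s) = 75/84 = 25/28.
e_ss = 1/(1 + Kp) = 1/(1 + 25/28) = 28/53 ≈ 0.5283.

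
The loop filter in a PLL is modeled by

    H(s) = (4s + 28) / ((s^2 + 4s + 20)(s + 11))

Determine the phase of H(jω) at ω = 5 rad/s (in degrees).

∠H(j5) ≈ -92.94°

At s = j5: numerator = 28 + j20, denominator = -155 + j195.
∠H = ∠num − ∠den = 35.538° − (128.48°) = -92.94°.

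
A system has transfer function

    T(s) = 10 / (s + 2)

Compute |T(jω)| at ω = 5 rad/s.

|T(j5)| ≈ 1.857

Substitute s = j5: numerator = 10, denominator = 2 + j5.
|T(j5)| = |10| / |2 + j5| = 10 / 5.3852 ≈ 1.857.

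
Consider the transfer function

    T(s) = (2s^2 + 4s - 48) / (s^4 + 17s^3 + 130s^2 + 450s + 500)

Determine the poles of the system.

The poles are the roots of the denominator s^4 + 17s^3 + 130s^2 + 450s + 500 = 0.
Trying s = -2: the polynomial evaluates to 0, so (s + 2) is a factor.
Dividing out leaves s^3 + 15s^2 + 100s + 250 = 0.
This factors further as (s^2 + 10s + 50)(s + 5) = 0.

s = -5 + 5j, -5 - 5j, -2, -5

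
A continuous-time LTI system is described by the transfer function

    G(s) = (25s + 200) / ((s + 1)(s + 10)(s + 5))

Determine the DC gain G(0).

Set s = 0: G(0) = (200) / (50) = 4.

G(0) = 4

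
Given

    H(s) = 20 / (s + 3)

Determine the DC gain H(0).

At s = 0 each factor (s + a) contributes a and each (s^2 + bs + c) contributes c.
H(0) = 20·1 / ((3)) = 20/3 = 20/3.

H(0) = 20/3 ≈ 6.667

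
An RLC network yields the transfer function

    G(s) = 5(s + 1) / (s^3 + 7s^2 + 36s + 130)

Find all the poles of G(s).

The poles are the roots of the denominator s^3 + 7s^2 + 36s + 130 = 0.
Trying s = -5: the polynomial evaluates to 0, so (s + 5) is a factor.
Dividing out leaves s^2 + 2s + 26 = 0.
The quadratic formula then gives s = -1 ± 5j.

s = -1 ± 5j, -5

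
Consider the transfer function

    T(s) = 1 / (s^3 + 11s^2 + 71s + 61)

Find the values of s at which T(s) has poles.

s = -5 ± 6j, -1

The poles are the roots of the denominator s^3 + 11s^2 + 71s + 61 = 0.
Trying s = -1: the polynomial evaluates to 0, so (s + 1) is a factor.
Dividing out leaves s^2 + 10s + 61 = 0.
The quadratic formula then gives s = -5 ± 6j.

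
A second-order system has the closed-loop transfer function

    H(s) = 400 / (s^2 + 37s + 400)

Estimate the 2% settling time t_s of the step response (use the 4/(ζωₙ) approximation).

Comparing s^2 + 37s + 400 to s^2 + 2ζωₙs + ωₙ²: ωₙ = 20 rad/s and ζ = 37/(2·20) = 0.925.
ζωₙ = 37/2 = 18.5, so t_s ≈ 4/(ζωₙ) = 4/18.5 ≈ 0.2162 s.

t_s ≈ 0.2162 s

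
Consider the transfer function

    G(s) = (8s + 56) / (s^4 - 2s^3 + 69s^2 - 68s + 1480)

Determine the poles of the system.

s = -1 ± 6j, 2 ± 6j

The poles are the roots of the denominator s^4 - 2s^3 + 69s^2 - 68s + 1480 = 0.
No real roots exist; factor into two real quadratics: (s^2 + 2s + 37)(s^2 - 4s + 40) = 0.
Each quadratic gives a conjugate pair via the quadratic formula.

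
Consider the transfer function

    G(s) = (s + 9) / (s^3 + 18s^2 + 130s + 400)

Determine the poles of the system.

The poles are the roots of the denominator s^3 + 18s^2 + 130s + 400 = 0.
Trying s = -8: the polynomial evaluates to 0, so (s + 8) is a factor.
Dividing out leaves s^2 + 10s + 50 = 0.
The quadratic formula then gives s = -5 ± 5j.

s = -5 + 5j, -5 - 5j, -8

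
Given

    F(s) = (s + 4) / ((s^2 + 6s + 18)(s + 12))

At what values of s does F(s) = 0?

s = -4

Set the numerator to zero: s + 4 = 0.
So s = -4.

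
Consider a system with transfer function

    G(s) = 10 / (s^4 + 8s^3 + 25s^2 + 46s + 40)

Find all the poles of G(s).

s = -2, -4, -1 + 2j, -1 - 2j

The poles are the roots of the denominator s^4 + 8s^3 + 25s^2 + 46s + 40 = 0.
Trying s = -2: the polynomial evaluates to 0, so (s + 2) is a factor.
Dividing out leaves s^3 + 6s^2 + 13s + 20 = 0.
This factors further as (s + 4)(s^2 + 2s + 5) = 0.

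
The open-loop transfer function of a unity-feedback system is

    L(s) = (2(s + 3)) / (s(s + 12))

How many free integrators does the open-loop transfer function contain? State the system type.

The denominator has 1 factor of s at the origin (free integrator), so this is a Type 1 system.

Type 1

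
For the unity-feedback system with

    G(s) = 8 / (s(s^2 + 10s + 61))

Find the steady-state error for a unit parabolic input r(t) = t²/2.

G(s) has one pole at the origin.
This is a Type 1 system; Ka = lim_{s→0} s^2·G(s) = 0, so the steady-state error for a parabola input is infinite.

e_ss = ∞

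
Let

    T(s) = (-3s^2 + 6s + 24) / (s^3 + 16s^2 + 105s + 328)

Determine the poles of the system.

The poles are the roots of the denominator s^3 + 16s^2 + 105s + 328 = 0.
Trying s = -8: the polynomial evaluates to 0, so (s + 8) is a factor.
Dividing out leaves s^2 + 8s + 41 = 0.
The quadratic formula then gives s = -4 ± 5j.

s = -4 ± 5j, -8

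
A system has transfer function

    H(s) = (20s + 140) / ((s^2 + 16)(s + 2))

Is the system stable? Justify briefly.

The poles can be read from the denominator factors: s = ±4j, -2.
Since the simple pole(s) at s = ±4j lie on the jω-axis with none in the right half-plane, the system is marginally stable.

marginally stable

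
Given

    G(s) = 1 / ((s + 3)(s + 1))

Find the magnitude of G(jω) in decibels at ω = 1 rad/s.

|G(j1)|_dB ≈ -13.0 dB

Substitute s = j1: numerator = 1, denominator = 2 + j4.
|G(j1)| = |1| / |2 + j4| = 1 / 4.4721 ≈ 0.2236.
In decibels: 20·log₁₀(0.2236) ≈ -13.0 dB.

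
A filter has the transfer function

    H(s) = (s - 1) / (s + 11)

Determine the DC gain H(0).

H(0) = -1/11 ≈ -0.09091

Set s = 0: H(0) = (-1) / (11) = -1/11.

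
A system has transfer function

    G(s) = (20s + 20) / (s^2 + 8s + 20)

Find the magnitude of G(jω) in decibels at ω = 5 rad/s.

|G(j5)|_dB ≈ 8.06 dB

Substitute s = j5: numerator = 20 + j100, denominator = -5 + j40.
|G(j5)| = |20 + j100| / |-5 + j40| = 101.98 / 40.311 ≈ 2.530.
In decibels: 20·log₁₀(2.530) ≈ 8.06 dB.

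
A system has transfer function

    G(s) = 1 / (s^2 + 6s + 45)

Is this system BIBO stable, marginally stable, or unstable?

stable

The poles can be read from the denominator factors: s = -3 ± 6j.
Since all poles lie strictly in the left half-plane, the system is stable.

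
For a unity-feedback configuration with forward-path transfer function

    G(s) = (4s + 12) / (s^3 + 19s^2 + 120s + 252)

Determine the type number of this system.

The denominator has no factor of s at the origin — no free integrator — so this is a Type 0 system.

Type 0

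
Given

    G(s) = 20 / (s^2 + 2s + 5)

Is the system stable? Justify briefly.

stable

The denominator s^2 + 2s + 5 factors as (s^2 + 2s + 5), giving poles at s = -1 + 2j, -1 - 2j.
Since all poles lie strictly in the left half-plane, the system is stable.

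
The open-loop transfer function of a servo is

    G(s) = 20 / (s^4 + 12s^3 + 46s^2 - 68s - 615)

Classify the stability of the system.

The denominator s^4 + 12s^3 + 46s^2 - 68s - 615 factors as (s^2 + 10s + 41)(s - 3)(s + 5), giving poles at s = -5 ± 4j, 3, -5.
Since the pole(s) at s = 3 lie in the right half-plane, the system is unstable.

unstable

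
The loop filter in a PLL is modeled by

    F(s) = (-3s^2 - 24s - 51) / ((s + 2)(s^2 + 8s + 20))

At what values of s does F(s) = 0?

Set the numerator to zero: -3s^2 - 24s - 51 = 0, i.e. -3·(s^2 + 8s + 17) = 0.
Factoring: (s^2 + 8s + 17) = 0.

s = -4 + j, -4 - j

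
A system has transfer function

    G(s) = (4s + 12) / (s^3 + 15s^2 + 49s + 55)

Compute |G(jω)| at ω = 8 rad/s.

|G(j8)| ≈ 0.03744

Substitute s = j8: numerator = 12 + j32, denominator = -905 - j120.
|G(j8)| = |12 + j32| / |-905 - j120| = 34.176 / 912.92 ≈ 0.03744.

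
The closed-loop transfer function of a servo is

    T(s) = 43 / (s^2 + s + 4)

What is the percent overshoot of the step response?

Comparing s^2 + s + 4 to s^2 + 2ζωₙs + ωₙ²: ωₙ = 2 rad/s and ζ = 1/(2·2) = 0.25.
%OS = 100·exp(−πζ/√(1−ζ²)) = 100·exp(−π·0.25/√(1−0.25²)) ≈ 44.4%.

%OS ≈ 44.4%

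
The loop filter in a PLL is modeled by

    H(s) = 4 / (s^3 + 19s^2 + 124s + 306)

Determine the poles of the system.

s = -9, -5 + 3j, -5 - 3j

The poles are the roots of the denominator s^3 + 19s^2 + 124s + 306 = 0.
Trying s = -9: the polynomial evaluates to 0, so (s + 9) is a factor.
Dividing out leaves s^2 + 10s + 34 = 0.
The quadratic formula then gives s = -5 ± 3j.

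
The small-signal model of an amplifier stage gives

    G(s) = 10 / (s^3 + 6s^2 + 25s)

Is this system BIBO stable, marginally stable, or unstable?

The denominator s^3 + 6s^2 + 25s factors as s(s^2 + 6s + 25), giving poles at s = 0, -3 + 4j, -3 - 4j.
Since the simple pole(s) at s = 0 lie on the jω-axis with none in the right half-plane, the system is marginally stable.

marginally stable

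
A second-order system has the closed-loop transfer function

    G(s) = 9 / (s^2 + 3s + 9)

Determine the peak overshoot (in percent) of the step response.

%OS ≈ 16.3%

Comparing s^2 + 3s + 9 to s^2 + 2ζωₙs + ωₙ²: ωₙ = 3 rad/s and ζ = 3/(2·3) = 0.5.
%OS = 100·exp(−πζ/√(1−ζ²)) = 100·exp(−π·0.5/√(1−0.5²)) ≈ 16.3%.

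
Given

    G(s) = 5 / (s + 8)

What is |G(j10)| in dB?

Substitute s = j10: numerator = 5, denominator = 8 + j10.
|G(j10)| = |5| / |8 + j10| = 5 / 12.806 ≈ 0.3904.
In decibels: 20·log₁₀(0.3904) ≈ -8.17 dB.

|G(j10)|_dB ≈ -8.17 dB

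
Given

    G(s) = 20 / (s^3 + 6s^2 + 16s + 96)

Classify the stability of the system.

marginally stable

The denominator s^3 + 6s^2 + 16s + 96 factors as (s^2 + 16)(s + 6), giving poles at s = ±4j, -6.
Since the simple pole(s) at s = 4j, -4j lie on the jω-axis with none in the right half-plane, the system is marginally stable.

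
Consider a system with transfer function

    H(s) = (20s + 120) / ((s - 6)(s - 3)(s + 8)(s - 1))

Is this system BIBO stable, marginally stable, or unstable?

The poles can be read from the denominator factors: s = 6, 3, -8, 1.
Since the pole(s) at s = 6, 3, 1 lie in the right half-plane, the system is unstable.

unstable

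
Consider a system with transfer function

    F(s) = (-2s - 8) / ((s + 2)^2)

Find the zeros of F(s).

Set the numerator to zero: -2s - 8 = 0, i.e. -2·(s + 4) = 0.
So s = -4.

s = -4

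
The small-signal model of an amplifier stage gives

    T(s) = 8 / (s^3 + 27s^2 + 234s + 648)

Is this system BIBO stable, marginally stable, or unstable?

The denominator s^3 + 27s^2 + 234s + 648 factors as (s + 9)(s + 6)(s + 12), giving poles at s = -9, -6, -12.
Since all poles lie strictly in the left half-plane, the system is stable.

stable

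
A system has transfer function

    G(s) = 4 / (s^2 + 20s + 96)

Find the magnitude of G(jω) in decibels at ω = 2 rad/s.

|G(j2)|_dB ≈ -28.0 dB

Substitute s = j2: numerator = 4, denominator = 92 + j40.
|G(j2)| = |4| / |92 + j40| = 4 / 100.32 ≈ 0.03987.
In decibels: 20·log₁₀(0.03987) ≈ -28.0 dB.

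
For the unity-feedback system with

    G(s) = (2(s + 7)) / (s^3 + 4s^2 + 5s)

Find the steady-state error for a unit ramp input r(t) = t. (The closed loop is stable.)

e_ss = 0.3571

G(s) has one pole at the origin.
This is a Type 1 system. Kv = lim_{s→0} s·G(s) = 14/5.
e_ss = 1/Kv = 1/(14/5) = 5/14 ≈ 0.3571.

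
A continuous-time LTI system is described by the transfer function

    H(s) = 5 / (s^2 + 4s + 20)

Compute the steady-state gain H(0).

Set s = 0: H(0) = (5) / (20) = 1/4.

H(0) = 1/4 ≈ 0.2500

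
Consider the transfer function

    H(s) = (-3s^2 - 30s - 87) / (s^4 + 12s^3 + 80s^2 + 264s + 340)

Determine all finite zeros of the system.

s = -5 ± 2j

Set the numerator to zero: -3s^2 - 30s - 87 = 0, i.e. -3·(s^2 + 10s + 29) = 0.
Factoring: (s^2 + 10s + 29) = 0.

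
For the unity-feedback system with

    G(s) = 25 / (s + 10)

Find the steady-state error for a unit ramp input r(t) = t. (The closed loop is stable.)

e_ss = ∞

G(s) has no poles at the origin.
This is a Type 0 system; Kv = lim_{s→0} s·G(s) = 0, so the steady-state error for a ramp input is infinite.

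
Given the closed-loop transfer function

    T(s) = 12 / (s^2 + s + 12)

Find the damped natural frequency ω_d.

ω_d ≈ 3.428 rad/s

Comparing s^2 + s + 12 to s^2 + 2ζωₙs + ωₙ²: ωₙ = √12 ≈ 3.464 rad/s and ζ = 1/(2·√12) ≈ 0.1443.
ζωₙ = 1/2 = 0.5, so ω_d = ωₙ√(1−ζ²) = √(ωₙ² − (ζωₙ)²) = √(12 − 0.5²) = √11.75 ≈ 3.428 rad/s.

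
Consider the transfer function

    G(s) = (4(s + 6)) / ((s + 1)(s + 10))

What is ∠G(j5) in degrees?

∠G(j5) ≈ -65.45°

At s = j5: numerator = 24 + j20, denominator = -15 + j55.
∠G = ∠num − ∠den = 39.806° − (105.26°) = -65.45°.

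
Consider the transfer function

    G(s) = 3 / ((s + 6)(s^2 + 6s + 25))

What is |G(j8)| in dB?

Substitute s = j8: numerator = 3, denominator = -618 - j24.
|G(j8)| = |3| / |-618 - j24| = 3 / 618.47 ≈ 0.004851.
In decibels: 20·log₁₀(0.004851) ≈ -46.3 dB.

|G(j8)|_dB ≈ -46.3 dB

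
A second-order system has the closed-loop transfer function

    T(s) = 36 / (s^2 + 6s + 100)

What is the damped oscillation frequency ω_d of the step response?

ω_d ≈ 9.539 rad/s

Comparing s^2 + 6s + 100 to s^2 + 2ζωₙs + ωₙ²: ωₙ = 10 rad/s and ζ = 6/(2·10) = 0.3.
ζωₙ = 6/2 = 3, so ω_d = ωₙ√(1−ζ²) = √(ωₙ² − (ζωₙ)²) = √(100 − 3²) = √91 ≈ 9.539 rad/s.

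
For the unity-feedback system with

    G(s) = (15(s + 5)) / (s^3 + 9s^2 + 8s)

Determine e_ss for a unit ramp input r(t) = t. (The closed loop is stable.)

G(s) has one pole at the origin.
This is a Type 1 system. Kv = lim_{s→0} s·G(s) = 75/8.
e_ss = 1/Kv = 1/(75/8) = 8/75 ≈ 0.1067.

e_ss = 0.1067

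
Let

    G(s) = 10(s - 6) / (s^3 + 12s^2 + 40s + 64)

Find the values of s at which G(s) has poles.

s = -2 + 2j, -2 - 2j, -8

The poles are the roots of the denominator s^3 + 12s^2 + 40s + 64 = 0.
Trying s = -8: the polynomial evaluates to 0, so (s + 8) is a factor.
Dividing out leaves s^2 + 4s + 8 = 0.
The quadratic formula then gives s = -2 ± 2j.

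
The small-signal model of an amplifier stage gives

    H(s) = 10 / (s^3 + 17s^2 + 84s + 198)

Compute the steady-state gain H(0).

Set s = 0: H(0) = (10) / (198) = 5/99.

H(0) = 5/99 ≈ 0.05051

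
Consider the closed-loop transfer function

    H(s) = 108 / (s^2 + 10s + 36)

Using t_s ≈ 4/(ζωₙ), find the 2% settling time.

t_s ≈ 0.8000 s

Comparing s^2 + 10s + 36 to s^2 + 2ζωₙs + ωₙ²: ωₙ = 6 rad/s and ζ = 10/(2·6) ≈ 0.8333.
ζωₙ = 10/2 = 5, so t_s ≈ 4/(ζωₙ) = 4/5 = 0.8000 s.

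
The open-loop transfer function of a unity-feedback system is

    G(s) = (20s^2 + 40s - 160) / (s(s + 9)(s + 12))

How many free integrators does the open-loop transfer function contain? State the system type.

The denominator has 1 factor of s at the origin (free integrator), so this is a Type 1 system.

Type 1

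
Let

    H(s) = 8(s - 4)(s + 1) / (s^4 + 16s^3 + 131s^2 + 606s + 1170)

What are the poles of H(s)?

The poles are the roots of the denominator s^4 + 16s^3 + 131s^2 + 606s + 1170 = 0.
No real roots exist; factor into two real quadratics: (s^2 + 10s + 26)(s^2 + 6s + 45) = 0.
Each quadratic gives a conjugate pair via the quadratic formula.

s = -5 ± j, -3 ± 6j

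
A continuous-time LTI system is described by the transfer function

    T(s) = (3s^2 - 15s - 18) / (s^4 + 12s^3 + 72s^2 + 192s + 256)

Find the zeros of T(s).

s = -1, 6

Set the numerator to zero: 3s^2 - 15s - 18 = 0, i.e. 3·(s^2 - 5s - 6) = 0.
Factoring: (s + 1)(s - 6) = 0.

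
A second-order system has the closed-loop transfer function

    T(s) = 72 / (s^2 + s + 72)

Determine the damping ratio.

ζ ≈ 0.05893

Compare the denominator to the standard form s^2 + 2ζωₙs + ωₙ².
ωₙ² = 72, so ωₙ = √72 ≈ 8.485 rad/s.
2ζωₙ = 1, so ζ = 1/(2·√72) ≈ 0.05893.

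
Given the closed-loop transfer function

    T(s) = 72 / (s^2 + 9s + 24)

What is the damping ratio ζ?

ζ ≈ 0.9186

Compare the denominator to the standard form s^2 + 2ζωₙs + ωₙ².
ωₙ² = 24, so ωₙ = √24 ≈ 4.899 rad/s.
2ζωₙ = 9, so ζ = 9/(2·√24) ≈ 0.9186.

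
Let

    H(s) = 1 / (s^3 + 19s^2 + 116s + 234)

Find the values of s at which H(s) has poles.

The poles are the roots of the denominator s^3 + 19s^2 + 116s + 234 = 0.
Trying s = -9: the polynomial evaluates to 0, so (s + 9) is a factor.
Dividing out leaves s^2 + 10s + 26 = 0.
The quadratic formula then gives s = -5 ± 1j.

s = -5 + j, -5 - j, -9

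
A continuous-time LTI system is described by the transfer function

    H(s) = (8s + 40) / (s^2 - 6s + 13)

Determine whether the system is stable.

unstable

The poles can be read from the denominator factors: s = 3 + 2j, 3 - 2j.
Since the pole(s) at s = 3 + 2j, 3 - 2j lie in the right half-plane, the system is unstable.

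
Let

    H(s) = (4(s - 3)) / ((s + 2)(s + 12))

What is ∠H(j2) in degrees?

∠H(j2) ≈ 91.85°

At s = j2: numerator = -12 + j8, denominator = 20 + j28.
∠H = ∠num − ∠den = 146.31° − (54.462°) = 91.85°.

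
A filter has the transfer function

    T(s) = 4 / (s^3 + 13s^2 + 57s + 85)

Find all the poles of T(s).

The poles are the roots of the denominator s^3 + 13s^2 + 57s + 85 = 0.
Trying s = -5: the polynomial evaluates to 0, so (s + 5) is a factor.
Dividing out leaves s^2 + 8s + 17 = 0.
The quadratic formula then gives s = -4 ± 1j.

s = -4 + j, -4 - j, -5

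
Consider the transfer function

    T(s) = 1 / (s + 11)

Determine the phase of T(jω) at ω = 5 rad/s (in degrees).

∠T(j5) ≈ -24.44°

At s = j5: numerator = 1, denominator = 11 + j5.
∠T = ∠num − ∠den = 0° − (24.444°) = -24.44°.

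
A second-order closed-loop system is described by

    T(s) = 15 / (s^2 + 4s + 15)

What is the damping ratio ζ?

ζ ≈ 0.5164

Compare the denominator to the standard form s^2 + 2ζωₙs + ωₙ².
ωₙ² = 15, so ωₙ = √15 ≈ 3.873 rad/s.
2ζωₙ = 4, so ζ = 4/(2·√15) ≈ 0.5164.
With ζ = 0.5164 the response is underdamped.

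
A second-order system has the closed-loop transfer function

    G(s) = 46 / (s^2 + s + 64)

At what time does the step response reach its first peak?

t_p ≈ 0.3935 s

Comparing s^2 + s + 64 to s^2 + 2ζωₙs + ωₙ²: ωₙ = 8 rad/s and ζ = 1/(2·8) = 0.0625.
ζωₙ = 1/2 = 0.5, so ω_d = ωₙ√(1−ζ²) = √(ωₙ² − (ζωₙ)²) = √(64 − 0.5²) = √63.75 ≈ 7.984 rad/s.
t_p = π/ω_d = π/7.984 ≈ 0.3935 s.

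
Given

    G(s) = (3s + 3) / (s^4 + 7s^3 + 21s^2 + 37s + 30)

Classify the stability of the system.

The denominator s^4 + 7s^3 + 21s^2 + 37s + 30 factors as (s^2 + 2s + 5)(s + 3)(s + 2), giving poles at s = -1 ± 2j, -3, -2.
Since all poles lie strictly in the left half-plane, the system is stable.

stable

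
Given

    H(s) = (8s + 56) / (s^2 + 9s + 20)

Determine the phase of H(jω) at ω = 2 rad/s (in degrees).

At s = j2: numerator = 56 + j16, denominator = 16 + j18.
∠H = ∠num − ∠den = 15.945° − (48.366°) = -32.42°.

∠H(j2) ≈ -32.42°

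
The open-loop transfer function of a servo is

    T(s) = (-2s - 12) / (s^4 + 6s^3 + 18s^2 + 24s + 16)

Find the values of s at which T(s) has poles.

The poles are the roots of the denominator s^4 + 6s^3 + 18s^2 + 24s + 16 = 0.
No real roots exist; factor into two real quadratics: (s^2 + 4s + 8)(s^2 + 2s + 2) = 0.
Each quadratic gives a conjugate pair via the quadratic formula.

s = -2 + 2j, -2 - 2j, -1 + j, -1 - j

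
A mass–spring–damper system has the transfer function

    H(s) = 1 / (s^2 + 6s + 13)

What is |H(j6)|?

|H(j6)| ≈ 0.02341

Substitute s = j6: numerator = 1, denominator = -23 + j36.
|H(j6)| = |1| / |-23 + j36| = 1 / 42.720 ≈ 0.02341.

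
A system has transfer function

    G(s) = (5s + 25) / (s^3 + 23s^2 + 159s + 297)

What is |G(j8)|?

Substitute s = j8: numerator = 25 + j40, denominator = -1175 + j760.
|G(j8)| = |25 + j40| / |-1175 + j760| = 47.170 / 1399.4 ≈ 0.03371.

|G(j8)| ≈ 0.03371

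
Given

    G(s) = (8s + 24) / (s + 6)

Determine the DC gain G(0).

Set s = 0: G(0) = (24) / (6) = 4.

G(0) = 4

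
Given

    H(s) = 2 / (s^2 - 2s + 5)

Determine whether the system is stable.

unstable

The denominator s^2 - 2s + 5 factors as (s^2 - 2s + 5), giving poles at s = 1 + 2j, 1 - 2j.
Since the pole(s) at s = 1 ± 2j lie in the right half-plane, the system is unstable.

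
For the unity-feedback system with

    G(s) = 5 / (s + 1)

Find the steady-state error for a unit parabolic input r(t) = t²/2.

e_ss = ∞

G(s) has no poles at the origin.
This is a Type 0 system; Ka = lim_{s→0} s^2·G(s) = 0, so the steady-state error for a parabola input is infinite.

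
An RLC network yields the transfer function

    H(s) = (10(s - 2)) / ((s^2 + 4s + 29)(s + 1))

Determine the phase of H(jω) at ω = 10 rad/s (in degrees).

At s = j10: numerator = -20 + j100, denominator = -471 - j670.
∠H = ∠num − ∠den = 101.31° − (-125.11°) = 226.4°, which wraps to -133.6°.

∠H(j10) ≈ -133.6°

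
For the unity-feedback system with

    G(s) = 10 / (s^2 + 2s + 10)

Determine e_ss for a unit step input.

G(s) has no poles at the origin.
This is a Type 0 system. Kp = lim_{s→0} G(s) = 10/10 = 1.
e_ss = 1/(1 + Kp) = 1/(1 + 1) = 1/2 ≈ 0.5000.

e_ss = 0.5000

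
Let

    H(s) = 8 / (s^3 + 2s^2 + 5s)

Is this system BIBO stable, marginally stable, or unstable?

marginally stable

The denominator s^3 + 2s^2 + 5s factors as s(s^2 + 2s + 5), giving poles at s = 0, -1 + 2j, -1 - 2j.
Since the simple pole(s) at s = 0 lie on the jω-axis with none in the right half-plane, the system is marginally stable.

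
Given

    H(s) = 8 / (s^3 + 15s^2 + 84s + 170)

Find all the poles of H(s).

s = -5 ± 3j, -5

The poles are the roots of the denominator s^3 + 15s^2 + 84s + 170 = 0.
Trying s = -5: the polynomial evaluates to 0, so (s + 5) is a factor.
Dividing out leaves s^2 + 10s + 34 = 0.
The quadratic formula then gives s = -5 ± 3j.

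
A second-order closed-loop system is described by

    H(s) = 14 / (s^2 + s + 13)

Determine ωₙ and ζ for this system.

ωₙ ≈ 3.606 rad/s, ζ ≈ 0.1387

Compare the denominator to the standard form s^2 + 2ζωₙs + ωₙ².
ωₙ² = 13, so ωₙ = √13 ≈ 3.606 rad/s.
2ζωₙ = 1, so ζ = 1/(2·√13) ≈ 0.1387.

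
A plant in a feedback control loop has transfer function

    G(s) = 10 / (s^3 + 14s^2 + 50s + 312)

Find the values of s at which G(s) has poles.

s = -1 ± 5j, -12

The poles are the roots of the denominator s^3 + 14s^2 + 50s + 312 = 0.
Trying s = -12: the polynomial evaluates to 0, so (s + 12) is a factor.
Dividing out leaves s^2 + 2s + 26 = 0.
The quadratic formula then gives s = -1 ± 5j.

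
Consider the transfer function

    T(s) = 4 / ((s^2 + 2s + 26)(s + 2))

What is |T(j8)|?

|T(j8)| ≈ 0.01176

Substitute s = j8: numerator = 4, denominator = -204 - j272.
|T(j8)| = |4| / |-204 - j272| = 4 / 340 ≈ 0.01176.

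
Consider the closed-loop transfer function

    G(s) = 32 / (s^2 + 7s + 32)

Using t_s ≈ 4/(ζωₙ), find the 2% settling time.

t_s ≈ 1.143 s

Comparing s^2 + 7s + 32 to s^2 + 2ζωₙs + ωₙ²: ωₙ = √32 ≈ 5.657 rad/s and ζ = 7/(2·√32) ≈ 0.6187.
ζωₙ = 7/2 = 3.5, so t_s ≈ 4/(ζωₙ) = 4/3.5 ≈ 1.143 s.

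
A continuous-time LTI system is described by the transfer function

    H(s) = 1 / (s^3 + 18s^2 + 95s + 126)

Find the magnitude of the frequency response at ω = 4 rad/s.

|H(j4)| ≈ 0.002816

Substitute s = j4: numerator = 1, denominator = -162 + j316.
|H(j4)| = |1| / |-162 + j316| = 1 / 355.11 ≈ 0.002816.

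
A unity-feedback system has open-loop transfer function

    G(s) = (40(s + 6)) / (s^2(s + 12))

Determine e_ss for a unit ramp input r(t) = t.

G(s) has 2 poles at the origin.
This is a Type 2 system; for a ramp input the steady-state error is zero.

e_ss = 0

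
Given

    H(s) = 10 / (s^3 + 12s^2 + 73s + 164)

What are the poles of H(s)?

The poles are the roots of the denominator s^3 + 12s^2 + 73s + 164 = 0.
Trying s = -4: the polynomial evaluates to 0, so (s + 4) is a factor.
Dividing out leaves s^2 + 8s + 41 = 0.
The quadratic formula then gives s = -4 ± 5j.

s = -4 + 5j, -4 - 5j, -4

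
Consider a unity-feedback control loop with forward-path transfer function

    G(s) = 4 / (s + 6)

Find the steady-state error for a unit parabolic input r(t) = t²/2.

e_ss = ∞

G(s) has no poles at the origin.
This is a Type 0 system; Ka = lim_{s→0} s^2·G(s) = 0, so the steady-state error for a parabola input is infinite.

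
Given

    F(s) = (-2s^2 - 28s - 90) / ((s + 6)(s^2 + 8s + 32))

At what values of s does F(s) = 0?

Set the numerator to zero: -2s^2 - 28s - 90 = 0, i.e. -2·(s^2 + 14s + 45) = 0.
Factoring: (s + 9)(s + 5) = 0.

s = -9, -5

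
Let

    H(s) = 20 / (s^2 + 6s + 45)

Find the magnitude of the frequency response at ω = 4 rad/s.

Substitute s = j4: numerator = 20, denominator = 29 + j24.
|H(j4)| = |20| / |29 + j24| = 20 / 37.643 ≈ 0.5313.

|H(j4)| ≈ 0.5313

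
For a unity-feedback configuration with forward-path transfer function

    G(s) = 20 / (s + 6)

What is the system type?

The denominator has no factor of s at the origin — no free integrator — so this is a Type 0 system.

Type 0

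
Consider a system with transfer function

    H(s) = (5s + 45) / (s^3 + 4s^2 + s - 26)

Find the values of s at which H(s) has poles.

s = -3 + 2j, -3 - 2j, 2

The poles are the roots of the denominator s^3 + 4s^2 + s - 26 = 0.
Trying s = 2: the polynomial evaluates to 0, so (s - 2) is a factor.
Dividing out leaves s^2 + 6s + 13 = 0.
The quadratic formula then gives s = -3 ± 2j.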